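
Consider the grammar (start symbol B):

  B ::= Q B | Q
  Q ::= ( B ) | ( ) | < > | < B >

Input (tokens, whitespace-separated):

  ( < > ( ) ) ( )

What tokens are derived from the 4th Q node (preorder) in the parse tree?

[B [Q ( [B [Q < >] [B [Q ( )]]] )] [B [Q ( )]]]

( )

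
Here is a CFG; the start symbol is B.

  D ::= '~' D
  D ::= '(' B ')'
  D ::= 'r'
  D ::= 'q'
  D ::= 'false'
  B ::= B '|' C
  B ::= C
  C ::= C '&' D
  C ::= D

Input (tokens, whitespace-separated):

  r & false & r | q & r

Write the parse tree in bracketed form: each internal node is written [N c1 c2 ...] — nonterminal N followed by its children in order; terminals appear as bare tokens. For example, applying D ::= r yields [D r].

[B [B [C [C [C [D r]] & [D false]] & [D r]]] | [C [C [D q]] & [D r]]]

B
B | C
C | C
C & D | C
C & D & D | C
D & D & D | C
r & D & D | C
r & false & D | C
r & false & r | C
r & false & r | C & D
r & false & r | D & D
r & false & r | q & D
r & false & r | q & r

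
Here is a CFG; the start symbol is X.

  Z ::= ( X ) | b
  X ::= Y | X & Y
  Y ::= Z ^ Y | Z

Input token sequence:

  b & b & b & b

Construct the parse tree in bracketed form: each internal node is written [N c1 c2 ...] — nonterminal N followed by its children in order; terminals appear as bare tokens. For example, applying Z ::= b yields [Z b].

[X [X [X [X [Y [Z b]]] & [Y [Z b]]] & [Y [Z b]]] & [Y [Z b]]]

X
X & Y
X & Y & Y
X & Y & Y & Y
Y & Y & Y & Y
Z & Y & Y & Y
b & Y & Y & Y
b & Z & Y & Y
b & b & Y & Y
b & b & Z & Y
b & b & b & Y
b & b & b & Z
b & b & b & b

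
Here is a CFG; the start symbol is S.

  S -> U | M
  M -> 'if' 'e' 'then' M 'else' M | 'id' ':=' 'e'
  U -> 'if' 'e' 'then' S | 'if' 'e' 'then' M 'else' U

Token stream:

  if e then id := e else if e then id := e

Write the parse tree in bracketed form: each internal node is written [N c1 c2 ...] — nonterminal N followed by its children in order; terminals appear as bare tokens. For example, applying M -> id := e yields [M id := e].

[S [U if e then [M id := e] else [U if e then [S [M id := e]]]]]

S
U
if e then M else U
if e then id := e else U
if e then id := e else if e then S
if e then id := e else if e then M
if e then id := e else if e then id := e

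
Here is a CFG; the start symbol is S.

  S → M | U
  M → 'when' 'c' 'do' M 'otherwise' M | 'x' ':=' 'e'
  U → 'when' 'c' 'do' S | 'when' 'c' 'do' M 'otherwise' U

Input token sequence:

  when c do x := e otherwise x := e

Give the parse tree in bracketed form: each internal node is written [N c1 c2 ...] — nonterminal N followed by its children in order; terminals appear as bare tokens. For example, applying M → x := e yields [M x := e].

S
M
when c do M otherwise M
when c do x := e otherwise M
when c do x := e otherwise x := e

[S [M when c do [M x := e] otherwise [M x := e]]]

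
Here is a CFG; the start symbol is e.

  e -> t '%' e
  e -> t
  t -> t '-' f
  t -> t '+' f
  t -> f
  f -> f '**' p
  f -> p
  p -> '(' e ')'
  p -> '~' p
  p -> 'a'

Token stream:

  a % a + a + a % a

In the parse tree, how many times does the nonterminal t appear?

5

[e [t [f [p a]]] % [e [t [t [t [f [p a]]] + [f [p a]]] + [f [p a]]] % [e [t [f [p a]]]]]]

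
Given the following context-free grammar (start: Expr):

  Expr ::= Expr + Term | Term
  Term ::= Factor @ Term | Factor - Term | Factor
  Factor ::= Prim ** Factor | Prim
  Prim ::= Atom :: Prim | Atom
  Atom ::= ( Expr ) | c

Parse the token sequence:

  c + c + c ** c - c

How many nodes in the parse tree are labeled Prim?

5

[Expr [Expr [Expr [Term [Factor [Prim [Atom c]]]]] + [Term [Factor [Prim [Atom c]]]]] + [Term [Factor [Prim [Atom c]] ** [Factor [Prim [Atom c]]]] - [Term [Factor [Prim [Atom c]]]]]]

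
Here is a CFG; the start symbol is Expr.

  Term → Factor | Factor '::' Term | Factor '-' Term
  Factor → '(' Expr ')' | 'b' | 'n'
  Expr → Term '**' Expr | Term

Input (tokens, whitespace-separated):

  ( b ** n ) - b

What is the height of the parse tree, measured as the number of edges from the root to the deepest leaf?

7

[Expr [Term [Factor ( [Expr [Term [Factor b]] ** [Expr [Term [Factor n]]]] )] - [Term [Factor b]]]]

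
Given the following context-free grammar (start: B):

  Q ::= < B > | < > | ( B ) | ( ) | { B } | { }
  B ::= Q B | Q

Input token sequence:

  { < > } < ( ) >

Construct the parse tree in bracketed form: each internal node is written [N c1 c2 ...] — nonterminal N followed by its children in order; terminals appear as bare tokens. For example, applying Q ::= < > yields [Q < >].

[B [Q { [B [Q < >]] }] [B [Q < [B [Q ( )]] >]]]

B
Q B
{ B } B
{ Q } B
{ < > } B
{ < > } Q
{ < > } < B >
{ < > } < Q >
{ < > } < ( ) >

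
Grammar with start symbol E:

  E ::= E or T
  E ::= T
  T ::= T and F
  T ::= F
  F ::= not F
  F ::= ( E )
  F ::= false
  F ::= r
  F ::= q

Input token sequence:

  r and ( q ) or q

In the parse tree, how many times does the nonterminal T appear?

4

[E [E [T [T [F r]] and [F ( [E [T [F q]]] )]]] or [T [F q]]]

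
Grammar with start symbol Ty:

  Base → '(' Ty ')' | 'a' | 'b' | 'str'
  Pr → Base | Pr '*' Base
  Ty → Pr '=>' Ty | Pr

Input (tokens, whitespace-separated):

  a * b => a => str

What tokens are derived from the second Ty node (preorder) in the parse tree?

[Ty [Pr [Pr [Base a]] * [Base b]] => [Ty [Pr [Base a]] => [Ty [Pr [Base str]]]]]

a => str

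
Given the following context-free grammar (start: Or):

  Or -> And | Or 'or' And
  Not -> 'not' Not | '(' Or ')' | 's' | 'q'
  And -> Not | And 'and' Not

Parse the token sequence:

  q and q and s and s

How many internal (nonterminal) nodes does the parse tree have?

[Or [And [And [And [And [Not q]] and [Not q]] and [Not s]] and [Not s]]]

9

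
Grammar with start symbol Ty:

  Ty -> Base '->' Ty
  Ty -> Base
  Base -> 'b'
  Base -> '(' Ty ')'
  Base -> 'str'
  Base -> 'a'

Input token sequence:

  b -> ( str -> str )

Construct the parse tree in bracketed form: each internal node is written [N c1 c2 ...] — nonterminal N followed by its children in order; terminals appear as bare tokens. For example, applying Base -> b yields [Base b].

Ty
Base -> Ty
b -> Ty
b -> Base
b -> ( Ty )
b -> ( Base -> Ty )
b -> ( str -> Ty )
b -> ( str -> Base )
b -> ( str -> str )

[Ty [Base b] -> [Ty [Base ( [Ty [Base str] -> [Ty [Base str]]] )]]]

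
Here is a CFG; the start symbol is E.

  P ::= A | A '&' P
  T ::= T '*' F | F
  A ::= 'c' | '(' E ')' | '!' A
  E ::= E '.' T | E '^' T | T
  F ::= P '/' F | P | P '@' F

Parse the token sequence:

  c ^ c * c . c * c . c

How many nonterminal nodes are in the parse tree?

28

[E [E [E [E [T [F [P [A c]]]]] ^ [T [T [F [P [A c]]]] * [F [P [A c]]]]] . [T [T [F [P [A c]]]] * [F [P [A c]]]]] . [T [F [P [A c]]]]]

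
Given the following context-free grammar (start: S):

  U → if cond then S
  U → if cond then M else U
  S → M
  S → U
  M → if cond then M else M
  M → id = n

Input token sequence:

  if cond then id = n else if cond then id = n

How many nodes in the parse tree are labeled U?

[S [U if cond then [M id = n] else [U if cond then [S [M id = n]]]]]

2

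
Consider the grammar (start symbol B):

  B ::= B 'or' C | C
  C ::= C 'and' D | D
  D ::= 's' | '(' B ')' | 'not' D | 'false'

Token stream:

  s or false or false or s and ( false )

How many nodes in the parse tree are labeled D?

6

[B [B [B [B [C [D s]]] or [C [D false]]] or [C [D false]]] or [C [C [D s]] and [D ( [B [C [D false]]] )]]]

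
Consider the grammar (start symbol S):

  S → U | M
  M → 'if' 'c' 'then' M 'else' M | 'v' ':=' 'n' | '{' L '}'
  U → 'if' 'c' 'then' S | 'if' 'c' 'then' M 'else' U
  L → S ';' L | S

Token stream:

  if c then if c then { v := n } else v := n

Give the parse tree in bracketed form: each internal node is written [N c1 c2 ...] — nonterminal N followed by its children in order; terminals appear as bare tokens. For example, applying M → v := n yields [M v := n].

S
U
if c then S
if c then M
if c then if c then M else M
if c then if c then { L } else M
if c then if c then { S } else M
if c then if c then { M } else M
if c then if c then { v := n } else M
if c then if c then { v := n } else v := n

[S [U if c then [S [M if c then [M { [L [S [M v := n]]] }] else [M v := n]]]]]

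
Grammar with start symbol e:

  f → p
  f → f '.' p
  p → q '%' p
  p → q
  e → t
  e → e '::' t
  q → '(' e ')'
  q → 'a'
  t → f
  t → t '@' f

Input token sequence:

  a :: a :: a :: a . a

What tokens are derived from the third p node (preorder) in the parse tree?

a

[e [e [e [e [t [f [p [q a]]]]] :: [t [f [p [q a]]]]] :: [t [f [p [q a]]]]] :: [t [f [f [p [q a]]] . [p [q a]]]]]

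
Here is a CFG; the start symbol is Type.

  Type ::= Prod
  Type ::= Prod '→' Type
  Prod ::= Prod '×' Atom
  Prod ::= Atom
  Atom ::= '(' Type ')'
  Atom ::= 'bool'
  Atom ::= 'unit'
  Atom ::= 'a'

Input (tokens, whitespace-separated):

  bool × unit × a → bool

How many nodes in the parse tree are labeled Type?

[Type [Prod [Prod [Prod [Atom bool]] × [Atom unit]] × [Atom a]] → [Type [Prod [Atom bool]]]]

2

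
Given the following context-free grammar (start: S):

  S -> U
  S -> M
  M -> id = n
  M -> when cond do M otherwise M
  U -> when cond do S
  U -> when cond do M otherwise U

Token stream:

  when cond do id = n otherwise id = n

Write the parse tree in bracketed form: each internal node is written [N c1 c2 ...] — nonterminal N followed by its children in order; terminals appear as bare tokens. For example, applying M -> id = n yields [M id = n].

S
M
when cond do M otherwise M
when cond do id = n otherwise M
when cond do id = n otherwise id = n

[S [M when cond do [M id = n] otherwise [M id = n]]]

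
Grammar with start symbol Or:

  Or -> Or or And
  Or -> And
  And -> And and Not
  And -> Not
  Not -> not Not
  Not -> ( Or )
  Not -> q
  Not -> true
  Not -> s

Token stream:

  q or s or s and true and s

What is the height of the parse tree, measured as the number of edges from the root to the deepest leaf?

5

[Or [Or [Or [And [Not q]]] or [And [Not s]]] or [And [And [And [Not s]] and [Not true]] and [Not s]]]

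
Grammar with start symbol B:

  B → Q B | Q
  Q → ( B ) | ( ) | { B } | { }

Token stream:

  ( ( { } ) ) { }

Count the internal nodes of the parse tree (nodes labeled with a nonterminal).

8

[B [Q ( [B [Q ( [B [Q { }]] )]] )] [B [Q { }]]]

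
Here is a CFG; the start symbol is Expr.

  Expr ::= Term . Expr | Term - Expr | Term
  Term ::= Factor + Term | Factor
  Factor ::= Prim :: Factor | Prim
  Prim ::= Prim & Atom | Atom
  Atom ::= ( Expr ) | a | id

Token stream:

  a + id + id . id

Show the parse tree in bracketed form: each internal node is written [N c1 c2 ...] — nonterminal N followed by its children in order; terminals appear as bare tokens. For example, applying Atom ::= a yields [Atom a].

[Expr [Term [Factor [Prim [Atom a]]] + [Term [Factor [Prim [Atom id]]] + [Term [Factor [Prim [Atom id]]]]]] . [Expr [Term [Factor [Prim [Atom id]]]]]]

Expr
Term . Expr
Factor + Term . Expr
Prim + Term . Expr
Atom + Term . Expr
a + Term . Expr
a + Factor + Term . Expr
a + Prim + Term . Expr
a + Atom + Term . Expr
a + id + Term . Expr
a + id + Factor . Expr
a + id + Prim . Expr
a + id + Atom . Expr
a + id + id . Expr
a + id + id . Term
a + id + id . Factor
a + id + id . Prim
a + id + id . Atom
a + id + id . id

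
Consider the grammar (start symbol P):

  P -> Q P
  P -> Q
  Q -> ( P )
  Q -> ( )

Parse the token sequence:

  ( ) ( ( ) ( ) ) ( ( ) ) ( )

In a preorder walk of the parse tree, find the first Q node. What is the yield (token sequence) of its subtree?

[P [Q ( )] [P [Q ( [P [Q ( )] [P [Q ( )]]] )] [P [Q ( [P [Q ( )]] )] [P [Q ( )]]]]]

( )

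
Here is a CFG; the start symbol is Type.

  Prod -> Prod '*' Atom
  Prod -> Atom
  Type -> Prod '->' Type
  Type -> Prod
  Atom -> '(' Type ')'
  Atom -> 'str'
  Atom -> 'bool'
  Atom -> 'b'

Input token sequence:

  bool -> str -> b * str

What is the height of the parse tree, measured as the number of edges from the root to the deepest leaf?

6

[Type [Prod [Atom bool]] -> [Type [Prod [Atom str]] -> [Type [Prod [Prod [Atom b]] * [Atom str]]]]]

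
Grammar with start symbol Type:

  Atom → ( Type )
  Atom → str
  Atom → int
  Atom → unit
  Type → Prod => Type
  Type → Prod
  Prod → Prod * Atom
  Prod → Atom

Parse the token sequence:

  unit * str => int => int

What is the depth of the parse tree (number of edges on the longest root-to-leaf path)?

5

[Type [Prod [Prod [Atom unit]] * [Atom str]] => [Type [Prod [Atom int]] => [Type [Prod [Atom int]]]]]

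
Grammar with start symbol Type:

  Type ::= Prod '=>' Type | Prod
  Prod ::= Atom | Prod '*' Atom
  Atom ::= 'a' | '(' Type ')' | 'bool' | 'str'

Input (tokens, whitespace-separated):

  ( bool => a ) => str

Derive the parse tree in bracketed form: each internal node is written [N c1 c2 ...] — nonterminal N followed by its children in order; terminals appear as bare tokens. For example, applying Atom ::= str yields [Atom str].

Type
Prod => Type
Atom => Type
( Type ) => Type
( Prod => Type ) => Type
( Atom => Type ) => Type
( bool => Type ) => Type
( bool => Prod ) => Type
( bool => Atom ) => Type
( bool => a ) => Type
( bool => a ) => Prod
( bool => a ) => Atom
( bool => a ) => str

[Type [Prod [Atom ( [Type [Prod [Atom bool]] => [Type [Prod [Atom a]]]] )]] => [Type [Prod [Atom str]]]]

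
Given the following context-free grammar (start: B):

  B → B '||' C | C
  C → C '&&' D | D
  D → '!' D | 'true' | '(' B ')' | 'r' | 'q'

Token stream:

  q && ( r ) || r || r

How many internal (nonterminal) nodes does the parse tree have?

14

[B [B [B [C [C [D q]] && [D ( [B [C [D r]]] )]]] || [C [D r]]] || [C [D r]]]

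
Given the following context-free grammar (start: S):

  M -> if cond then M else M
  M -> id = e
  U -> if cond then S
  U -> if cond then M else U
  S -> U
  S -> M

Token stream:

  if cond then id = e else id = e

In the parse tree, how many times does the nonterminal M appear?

3

[S [M if cond then [M id = e] else [M id = e]]]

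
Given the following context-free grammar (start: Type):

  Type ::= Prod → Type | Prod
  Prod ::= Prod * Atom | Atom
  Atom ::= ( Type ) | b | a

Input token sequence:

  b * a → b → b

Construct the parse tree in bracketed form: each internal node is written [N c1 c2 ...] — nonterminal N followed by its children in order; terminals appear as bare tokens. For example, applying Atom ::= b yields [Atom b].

Type
Prod → Type
Prod * Atom → Type
Atom * Atom → Type
b * Atom → Type
b * a → Type
b * a → Prod → Type
b * a → Atom → Type
b * a → b → Type
b * a → b → Prod
b * a → b → Atom
b * a → b → b

[Type [Prod [Prod [Atom b]] * [Atom a]] → [Type [Prod [Atom b]] → [Type [Prod [Atom b]]]]]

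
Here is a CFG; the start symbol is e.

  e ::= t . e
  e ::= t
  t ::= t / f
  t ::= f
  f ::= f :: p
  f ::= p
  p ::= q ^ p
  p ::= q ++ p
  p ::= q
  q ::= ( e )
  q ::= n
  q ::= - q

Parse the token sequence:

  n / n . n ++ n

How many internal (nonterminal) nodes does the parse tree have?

16

[e [t [t [f [p [q n]]]] / [f [p [q n]]]] . [e [t [f [p [q n] ++ [p [q n]]]]]]]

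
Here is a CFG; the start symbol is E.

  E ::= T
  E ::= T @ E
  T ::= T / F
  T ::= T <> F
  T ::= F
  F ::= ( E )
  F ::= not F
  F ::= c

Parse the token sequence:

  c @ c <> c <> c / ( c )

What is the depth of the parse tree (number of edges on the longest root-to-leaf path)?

[E [T [F c]] @ [E [T [T [T [T [F c]] <> [F c]] <> [F c]] / [F ( [E [T [F c]]] )]]]]

7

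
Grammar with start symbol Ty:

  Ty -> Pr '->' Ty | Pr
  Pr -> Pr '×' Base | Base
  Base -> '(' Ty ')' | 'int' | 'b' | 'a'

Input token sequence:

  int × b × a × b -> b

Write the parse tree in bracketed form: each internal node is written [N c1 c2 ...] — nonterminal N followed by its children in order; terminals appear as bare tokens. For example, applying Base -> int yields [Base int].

[Ty [Pr [Pr [Pr [Pr [Base int]] × [Base b]] × [Base a]] × [Base b]] -> [Ty [Pr [Base b]]]]

Ty
Pr -> Ty
Pr × Base -> Ty
Pr × Base × Base -> Ty
Pr × Base × Base × Base -> Ty
Base × Base × Base × Base -> Ty
int × Base × Base × Base -> Ty
int × b × Base × Base -> Ty
int × b × a × Base -> Ty
int × b × a × b -> Ty
int × b × a × b -> Pr
int × b × a × b -> Base
int × b × a × b -> b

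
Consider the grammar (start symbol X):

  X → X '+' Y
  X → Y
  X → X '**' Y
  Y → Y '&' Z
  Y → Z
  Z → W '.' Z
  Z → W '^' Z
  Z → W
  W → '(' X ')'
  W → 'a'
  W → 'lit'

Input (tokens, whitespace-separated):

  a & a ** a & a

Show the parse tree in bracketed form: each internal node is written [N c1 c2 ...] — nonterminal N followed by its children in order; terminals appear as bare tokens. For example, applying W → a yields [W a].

[X [X [Y [Y [Z [W a]]] & [Z [W a]]]] ** [Y [Y [Z [W a]]] & [Z [W a]]]]

X
X ** Y
Y ** Y
Y & Z ** Y
Z & Z ** Y
W & Z ** Y
a & Z ** Y
a & W ** Y
a & a ** Y
a & a ** Y & Z
a & a ** Z & Z
a & a ** W & Z
a & a ** a & Z
a & a ** a & W
a & a ** a & a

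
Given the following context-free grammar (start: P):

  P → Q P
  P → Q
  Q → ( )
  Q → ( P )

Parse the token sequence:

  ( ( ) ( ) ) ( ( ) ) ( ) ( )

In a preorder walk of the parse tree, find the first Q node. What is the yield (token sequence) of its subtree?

[P [Q ( [P [Q ( )] [P [Q ( )]]] )] [P [Q ( [P [Q ( )]] )] [P [Q ( )] [P [Q ( )]]]]]

( ( ) ( ) )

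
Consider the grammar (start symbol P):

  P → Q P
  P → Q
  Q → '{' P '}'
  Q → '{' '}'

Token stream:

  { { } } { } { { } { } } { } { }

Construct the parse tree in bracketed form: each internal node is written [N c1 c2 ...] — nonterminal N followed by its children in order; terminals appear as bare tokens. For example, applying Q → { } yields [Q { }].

[P [Q { [P [Q { }]] }] [P [Q { }] [P [Q { [P [Q { }] [P [Q { }]]] }] [P [Q { }] [P [Q { }]]]]]]

P
Q P
{ P } P
{ Q } P
{ { } } P
{ { } } Q P
{ { } } { } P
{ { } } { } Q P
{ { } } { } { P } P
{ { } } { } { Q P } P
{ { } } { } { { } P } P
{ { } } { } { { } Q } P
{ { } } { } { { } { } } P
{ { } } { } { { } { } } Q P
{ { } } { } { { } { } } { } P
{ { } } { } { { } { } } { } Q
{ { } } { } { { } { } } { } { }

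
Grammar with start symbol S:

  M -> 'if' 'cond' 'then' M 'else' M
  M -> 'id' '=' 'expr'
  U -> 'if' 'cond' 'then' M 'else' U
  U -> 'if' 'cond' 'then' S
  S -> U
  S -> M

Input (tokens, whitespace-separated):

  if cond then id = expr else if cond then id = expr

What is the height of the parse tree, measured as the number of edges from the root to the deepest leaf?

5

[S [U if cond then [M id = expr] else [U if cond then [S [M id = expr]]]]]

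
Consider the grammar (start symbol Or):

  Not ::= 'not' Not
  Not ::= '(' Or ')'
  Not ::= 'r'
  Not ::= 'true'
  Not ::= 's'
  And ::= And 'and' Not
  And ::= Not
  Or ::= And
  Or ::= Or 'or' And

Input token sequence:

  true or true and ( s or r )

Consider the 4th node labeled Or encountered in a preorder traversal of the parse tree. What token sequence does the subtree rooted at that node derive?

s

[Or [Or [And [Not true]]] or [And [And [Not true]] and [Not ( [Or [Or [And [Not s]]] or [And [Not r]]] )]]]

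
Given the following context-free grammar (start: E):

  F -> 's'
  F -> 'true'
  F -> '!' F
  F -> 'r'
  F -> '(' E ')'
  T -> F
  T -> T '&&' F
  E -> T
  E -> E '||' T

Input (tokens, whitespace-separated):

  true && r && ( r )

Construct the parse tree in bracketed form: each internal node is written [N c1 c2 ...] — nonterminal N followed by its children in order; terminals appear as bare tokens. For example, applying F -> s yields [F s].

[E [T [T [T [F true]] && [F r]] && [F ( [E [T [F r]]] )]]]

E
T
T && F
T && F && F
F && F && F
true && F && F
true && r && F
true && r && ( E )
true && r && ( T )
true && r && ( F )
true && r && ( r )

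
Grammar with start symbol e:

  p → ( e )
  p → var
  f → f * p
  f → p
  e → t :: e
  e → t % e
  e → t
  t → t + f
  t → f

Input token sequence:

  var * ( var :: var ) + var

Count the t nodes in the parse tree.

4

[e [t [t [f [f [p var]] * [p ( [e [t [f [p var]]] :: [e [t [f [p var]]]]] )]]] + [f [p var]]]]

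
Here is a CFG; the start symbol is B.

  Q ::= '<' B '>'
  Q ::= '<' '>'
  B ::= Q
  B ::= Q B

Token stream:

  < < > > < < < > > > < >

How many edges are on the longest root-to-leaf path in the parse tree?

7

[B [Q < [B [Q < >]] >] [B [Q < [B [Q < [B [Q < >]] >]] >] [B [Q < >]]]]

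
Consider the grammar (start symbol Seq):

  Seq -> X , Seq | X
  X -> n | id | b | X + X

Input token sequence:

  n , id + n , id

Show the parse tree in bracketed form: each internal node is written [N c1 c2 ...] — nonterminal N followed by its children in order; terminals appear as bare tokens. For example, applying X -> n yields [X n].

Seq
X , Seq
n , Seq
n , X , Seq
n , X + X , Seq
n , id + X , Seq
n , id + n , Seq
n , id + n , X
n , id + n , id

[Seq [X n] , [Seq [X [X id] + [X n]] , [Seq [X id]]]]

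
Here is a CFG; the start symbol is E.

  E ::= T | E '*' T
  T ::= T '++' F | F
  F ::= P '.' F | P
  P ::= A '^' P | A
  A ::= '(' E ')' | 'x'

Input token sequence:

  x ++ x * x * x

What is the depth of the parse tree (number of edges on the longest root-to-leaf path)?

8

[E [E [E [T [T [F [P [A x]]]] ++ [F [P [A x]]]]] * [T [F [P [A x]]]]] * [T [F [P [A x]]]]]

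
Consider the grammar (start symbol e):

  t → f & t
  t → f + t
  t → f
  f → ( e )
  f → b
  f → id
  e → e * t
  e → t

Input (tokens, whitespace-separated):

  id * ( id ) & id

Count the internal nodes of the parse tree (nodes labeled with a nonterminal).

[e [e [t [f id]]] * [t [f ( [e [t [f id]]] )] & [t [f id]]]]

11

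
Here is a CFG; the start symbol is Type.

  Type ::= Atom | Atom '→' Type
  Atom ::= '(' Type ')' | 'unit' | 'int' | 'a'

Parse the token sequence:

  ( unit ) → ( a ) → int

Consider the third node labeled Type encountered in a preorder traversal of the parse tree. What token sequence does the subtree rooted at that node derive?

( a ) → int

[Type [Atom ( [Type [Atom unit]] )] → [Type [Atom ( [Type [Atom a]] )] → [Type [Atom int]]]]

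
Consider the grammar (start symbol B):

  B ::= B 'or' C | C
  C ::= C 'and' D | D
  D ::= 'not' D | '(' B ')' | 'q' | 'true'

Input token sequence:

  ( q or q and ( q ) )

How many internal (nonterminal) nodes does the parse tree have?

14

[B [C [D ( [B [B [C [D q]]] or [C [C [D q]] and [D ( [B [C [D q]]] )]]] )]]]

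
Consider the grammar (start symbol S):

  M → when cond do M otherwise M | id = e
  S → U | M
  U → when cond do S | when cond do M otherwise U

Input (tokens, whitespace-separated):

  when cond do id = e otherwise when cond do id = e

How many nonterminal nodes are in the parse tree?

6

[S [U when cond do [M id = e] otherwise [U when cond do [S [M id = e]]]]]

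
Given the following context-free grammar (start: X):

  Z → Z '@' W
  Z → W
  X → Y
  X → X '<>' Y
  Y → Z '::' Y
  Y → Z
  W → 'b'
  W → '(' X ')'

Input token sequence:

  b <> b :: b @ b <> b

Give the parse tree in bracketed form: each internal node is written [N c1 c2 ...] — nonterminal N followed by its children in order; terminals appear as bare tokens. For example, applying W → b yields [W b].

X
X <> Y
X <> Y <> Y
Y <> Y <> Y
Z <> Y <> Y
W <> Y <> Y
b <> Y <> Y
b <> Z :: Y <> Y
b <> W :: Y <> Y
b <> b :: Y <> Y
b <> b :: Z <> Y
b <> b :: Z @ W <> Y
b <> b :: W @ W <> Y
b <> b :: b @ W <> Y
b <> b :: b @ b <> Y
b <> b :: b @ b <> Z
b <> b :: b @ b <> W
b <> b :: b @ b <> b

[X [X [X [Y [Z [W b]]]] <> [Y [Z [W b]] :: [Y [Z [Z [W b]] @ [W b]]]]] <> [Y [Z [W b]]]]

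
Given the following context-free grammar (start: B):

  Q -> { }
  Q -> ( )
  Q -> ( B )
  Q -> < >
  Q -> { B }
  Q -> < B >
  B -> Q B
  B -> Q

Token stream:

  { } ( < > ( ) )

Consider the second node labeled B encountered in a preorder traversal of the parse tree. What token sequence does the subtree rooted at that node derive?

[B [Q { }] [B [Q ( [B [Q < >] [B [Q ( )]]] )]]]

( < > ( ) )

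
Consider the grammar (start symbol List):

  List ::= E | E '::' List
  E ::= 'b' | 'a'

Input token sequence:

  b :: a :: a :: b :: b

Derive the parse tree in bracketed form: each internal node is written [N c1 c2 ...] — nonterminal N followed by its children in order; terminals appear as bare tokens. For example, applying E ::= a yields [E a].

List
E :: List
b :: List
b :: E :: List
b :: a :: List
b :: a :: E :: List
b :: a :: a :: List
b :: a :: a :: E :: List
b :: a :: a :: b :: List
b :: a :: a :: b :: E
b :: a :: a :: b :: b

[List [E b] :: [List [E a] :: [List [E a] :: [List [E b] :: [List [E b]]]]]]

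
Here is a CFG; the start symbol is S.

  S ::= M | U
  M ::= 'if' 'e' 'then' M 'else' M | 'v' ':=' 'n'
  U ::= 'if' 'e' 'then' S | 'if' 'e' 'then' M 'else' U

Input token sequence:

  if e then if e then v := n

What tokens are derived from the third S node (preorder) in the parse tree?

v := n

[S [U if e then [S [U if e then [S [M v := n]]]]]]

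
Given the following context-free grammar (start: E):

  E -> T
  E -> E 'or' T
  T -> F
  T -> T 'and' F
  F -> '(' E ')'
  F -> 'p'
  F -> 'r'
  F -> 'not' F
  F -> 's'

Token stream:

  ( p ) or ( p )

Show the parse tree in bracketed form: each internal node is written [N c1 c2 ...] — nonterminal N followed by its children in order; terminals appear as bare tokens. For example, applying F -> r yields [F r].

[E [E [T [F ( [E [T [F p]]] )]]] or [T [F ( [E [T [F p]]] )]]]

E
E or T
T or T
F or T
( E ) or T
( T ) or T
( F ) or T
( p ) or T
( p ) or F
( p ) or ( E )
( p ) or ( T )
( p ) or ( F )
( p ) or ( p )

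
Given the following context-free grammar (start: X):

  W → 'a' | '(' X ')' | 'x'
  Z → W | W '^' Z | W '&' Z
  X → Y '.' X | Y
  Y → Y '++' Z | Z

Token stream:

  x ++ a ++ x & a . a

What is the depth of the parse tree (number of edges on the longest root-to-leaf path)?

6

[X [Y [Y [Y [Z [W x]]] ++ [Z [W a]]] ++ [Z [W x] & [Z [W a]]]] . [X [Y [Z [W a]]]]]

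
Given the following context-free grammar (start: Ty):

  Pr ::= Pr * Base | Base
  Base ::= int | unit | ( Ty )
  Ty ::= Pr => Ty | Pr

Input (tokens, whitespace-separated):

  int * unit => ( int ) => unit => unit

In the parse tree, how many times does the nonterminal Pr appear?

6

[Ty [Pr [Pr [Base int]] * [Base unit]] => [Ty [Pr [Base ( [Ty [Pr [Base int]]] )]] => [Ty [Pr [Base unit]] => [Ty [Pr [Base unit]]]]]]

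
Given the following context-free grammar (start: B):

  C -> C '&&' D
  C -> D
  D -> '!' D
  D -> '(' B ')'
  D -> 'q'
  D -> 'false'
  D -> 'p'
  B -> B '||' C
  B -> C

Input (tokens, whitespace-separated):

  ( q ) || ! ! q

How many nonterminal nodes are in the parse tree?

11

[B [B [C [D ( [B [C [D q]]] )]]] || [C [D ! [D ! [D q]]]]]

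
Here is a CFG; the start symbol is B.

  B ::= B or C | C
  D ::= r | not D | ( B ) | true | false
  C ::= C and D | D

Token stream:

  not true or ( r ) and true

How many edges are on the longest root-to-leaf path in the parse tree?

[B [B [C [D not [D true]]]] or [C [C [D ( [B [C [D r]]] )]] and [D true]]]

7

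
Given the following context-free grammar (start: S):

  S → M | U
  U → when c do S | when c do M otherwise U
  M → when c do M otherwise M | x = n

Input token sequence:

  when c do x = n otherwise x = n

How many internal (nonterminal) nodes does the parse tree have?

[S [M when c do [M x = n] otherwise [M x = n]]]

4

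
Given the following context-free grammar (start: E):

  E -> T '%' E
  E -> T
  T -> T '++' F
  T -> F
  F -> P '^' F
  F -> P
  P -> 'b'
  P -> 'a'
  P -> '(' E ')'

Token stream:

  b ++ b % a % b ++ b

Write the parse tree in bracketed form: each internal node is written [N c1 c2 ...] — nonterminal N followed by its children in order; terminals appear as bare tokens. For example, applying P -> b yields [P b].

[E [T [T [F [P b]]] ++ [F [P b]]] % [E [T [F [P a]]] % [E [T [T [F [P b]]] ++ [F [P b]]]]]]

E
T % E
T ++ F % E
F ++ F % E
P ++ F % E
b ++ F % E
b ++ P % E
b ++ b % E
b ++ b % T % E
b ++ b % F % E
b ++ b % P % E
b ++ b % a % E
b ++ b % a % T
b ++ b % a % T ++ F
b ++ b % a % F ++ F
b ++ b % a % P ++ F
b ++ b % a % b ++ F
b ++ b % a % b ++ P
b ++ b % a % b ++ b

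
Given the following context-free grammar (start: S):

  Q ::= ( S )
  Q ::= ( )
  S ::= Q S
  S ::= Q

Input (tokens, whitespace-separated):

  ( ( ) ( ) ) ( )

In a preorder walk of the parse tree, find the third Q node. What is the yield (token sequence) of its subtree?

( )

[S [Q ( [S [Q ( )] [S [Q ( )]]] )] [S [Q ( )]]]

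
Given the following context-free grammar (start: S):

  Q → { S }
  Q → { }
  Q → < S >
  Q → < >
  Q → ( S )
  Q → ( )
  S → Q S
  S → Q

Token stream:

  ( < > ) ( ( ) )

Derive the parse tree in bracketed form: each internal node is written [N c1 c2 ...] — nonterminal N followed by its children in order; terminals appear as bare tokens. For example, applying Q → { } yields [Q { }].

[S [Q ( [S [Q < >]] )] [S [Q ( [S [Q ( )]] )]]]

S
Q S
( S ) S
( Q ) S
( < > ) S
( < > ) Q
( < > ) ( S )
( < > ) ( Q )
( < > ) ( ( ) )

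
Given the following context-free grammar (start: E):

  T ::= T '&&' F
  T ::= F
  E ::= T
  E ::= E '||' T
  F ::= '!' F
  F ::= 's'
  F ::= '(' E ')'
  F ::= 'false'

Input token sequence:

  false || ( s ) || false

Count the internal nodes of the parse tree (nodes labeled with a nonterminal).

[E [E [E [T [F false]]] || [T [F ( [E [T [F s]]] )]]] || [T [F false]]]

12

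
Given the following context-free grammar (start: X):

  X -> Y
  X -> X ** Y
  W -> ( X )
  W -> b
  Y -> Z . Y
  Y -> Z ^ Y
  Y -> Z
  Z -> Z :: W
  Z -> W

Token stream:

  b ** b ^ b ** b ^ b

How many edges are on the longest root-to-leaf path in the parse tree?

6

[X [X [X [Y [Z [W b]]]] ** [Y [Z [W b]] ^ [Y [Z [W b]]]]] ** [Y [Z [W b]] ^ [Y [Z [W b]]]]]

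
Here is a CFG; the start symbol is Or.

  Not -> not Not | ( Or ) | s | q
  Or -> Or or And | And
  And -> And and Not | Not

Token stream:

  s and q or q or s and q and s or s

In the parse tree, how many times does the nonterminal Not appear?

7

[Or [Or [Or [Or [And [And [Not s]] and [Not q]]] or [And [Not q]]] or [And [And [And [Not s]] and [Not q]] and [Not s]]] or [And [Not s]]]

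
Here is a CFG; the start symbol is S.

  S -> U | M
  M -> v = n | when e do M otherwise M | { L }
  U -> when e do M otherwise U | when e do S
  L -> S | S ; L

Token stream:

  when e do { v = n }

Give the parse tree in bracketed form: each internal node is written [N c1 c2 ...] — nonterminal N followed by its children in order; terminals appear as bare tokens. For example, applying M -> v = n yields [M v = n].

S
U
when e do S
when e do M
when e do { L }
when e do { S }
when e do { M }
when e do { v = n }

[S [U when e do [S [M { [L [S [M v = n]]] }]]]]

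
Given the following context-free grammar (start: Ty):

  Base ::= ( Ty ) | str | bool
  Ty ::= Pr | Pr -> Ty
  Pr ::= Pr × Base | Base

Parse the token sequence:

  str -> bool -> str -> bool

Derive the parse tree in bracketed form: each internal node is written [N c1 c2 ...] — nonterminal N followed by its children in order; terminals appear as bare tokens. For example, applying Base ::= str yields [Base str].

Ty
Pr -> Ty
Base -> Ty
str -> Ty
str -> Pr -> Ty
str -> Base -> Ty
str -> bool -> Ty
str -> bool -> Pr -> Ty
str -> bool -> Base -> Ty
str -> bool -> str -> Ty
str -> bool -> str -> Pr
str -> bool -> str -> Base
str -> bool -> str -> bool

[Ty [Pr [Base str]] -> [Ty [Pr [Base bool]] -> [Ty [Pr [Base str]] -> [Ty [Pr [Base bool]]]]]]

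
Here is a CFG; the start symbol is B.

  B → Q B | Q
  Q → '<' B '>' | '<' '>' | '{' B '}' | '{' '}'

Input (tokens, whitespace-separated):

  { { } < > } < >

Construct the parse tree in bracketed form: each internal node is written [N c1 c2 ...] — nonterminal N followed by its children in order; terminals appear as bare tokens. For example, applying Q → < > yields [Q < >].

[B [Q { [B [Q { }] [B [Q < >]]] }] [B [Q < >]]]

B
Q B
{ B } B
{ Q B } B
{ { } B } B
{ { } Q } B
{ { } < > } B
{ { } < > } Q
{ { } < > } < >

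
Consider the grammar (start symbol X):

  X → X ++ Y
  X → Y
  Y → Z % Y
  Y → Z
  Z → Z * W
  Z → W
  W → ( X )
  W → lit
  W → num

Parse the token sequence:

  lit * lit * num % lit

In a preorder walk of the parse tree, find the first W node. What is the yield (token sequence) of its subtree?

[X [Y [Z [Z [Z [W lit]] * [W lit]] * [W num]] % [Y [Z [W lit]]]]]

lit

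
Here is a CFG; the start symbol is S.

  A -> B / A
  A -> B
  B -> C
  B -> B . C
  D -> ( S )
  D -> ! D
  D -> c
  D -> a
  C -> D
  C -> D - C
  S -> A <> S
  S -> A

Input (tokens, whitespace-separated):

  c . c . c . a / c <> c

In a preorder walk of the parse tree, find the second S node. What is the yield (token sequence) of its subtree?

[S [A [B [B [B [B [C [D c]]] . [C [D c]]] . [C [D c]]] . [C [D a]]] / [A [B [C [D c]]]]] <> [S [A [B [C [D c]]]]]]

c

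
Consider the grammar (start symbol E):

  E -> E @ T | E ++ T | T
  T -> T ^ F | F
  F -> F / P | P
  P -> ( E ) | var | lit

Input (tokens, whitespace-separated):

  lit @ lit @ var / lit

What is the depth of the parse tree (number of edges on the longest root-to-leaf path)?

6

[E [E [E [T [F [P lit]]]] @ [T [F [P lit]]]] @ [T [F [F [P var]] / [P lit]]]]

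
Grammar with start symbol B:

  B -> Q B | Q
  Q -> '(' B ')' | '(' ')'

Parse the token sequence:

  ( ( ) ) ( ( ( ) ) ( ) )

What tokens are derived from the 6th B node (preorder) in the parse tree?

[B [Q ( [B [Q ( )]] )] [B [Q ( [B [Q ( [B [Q ( )]] )] [B [Q ( )]]] )]]]

( )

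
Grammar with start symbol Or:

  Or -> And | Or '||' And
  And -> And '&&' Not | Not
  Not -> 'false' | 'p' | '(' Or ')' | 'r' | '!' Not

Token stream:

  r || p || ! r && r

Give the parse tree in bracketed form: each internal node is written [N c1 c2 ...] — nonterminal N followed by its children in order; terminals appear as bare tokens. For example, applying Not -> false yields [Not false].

[Or [Or [Or [And [Not r]]] || [And [Not p]]] || [And [And [Not ! [Not r]]] && [Not r]]]

Or
Or || And
Or || And || And
And || And || And
Not || And || And
r || And || And
r || Not || And
r || p || And
r || p || And && Not
r || p || Not && Not
r || p || ! Not && Not
r || p || ! r && Not
r || p || ! r && r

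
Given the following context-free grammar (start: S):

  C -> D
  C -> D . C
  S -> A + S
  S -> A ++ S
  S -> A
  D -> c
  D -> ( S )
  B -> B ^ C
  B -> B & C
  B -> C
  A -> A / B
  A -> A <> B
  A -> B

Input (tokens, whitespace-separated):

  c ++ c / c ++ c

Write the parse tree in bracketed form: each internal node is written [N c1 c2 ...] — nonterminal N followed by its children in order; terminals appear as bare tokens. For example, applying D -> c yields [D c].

S
A ++ S
B ++ S
C ++ S
D ++ S
c ++ S
c ++ A ++ S
c ++ A / B ++ S
c ++ B / B ++ S
c ++ C / B ++ S
c ++ D / B ++ S
c ++ c / B ++ S
c ++ c / C ++ S
c ++ c / D ++ S
c ++ c / c ++ S
c ++ c / c ++ A
c ++ c / c ++ B
c ++ c / c ++ C
c ++ c / c ++ D
c ++ c / c ++ c

[S [A [B [C [D c]]]] ++ [S [A [A [B [C [D c]]]] / [B [C [D c]]]] ++ [S [A [B [C [D c]]]]]]]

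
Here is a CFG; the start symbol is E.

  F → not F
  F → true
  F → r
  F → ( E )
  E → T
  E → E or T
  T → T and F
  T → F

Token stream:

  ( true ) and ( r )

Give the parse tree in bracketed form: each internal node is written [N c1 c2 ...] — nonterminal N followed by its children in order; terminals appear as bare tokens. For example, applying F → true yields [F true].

E
T
T and F
F and F
( E ) and F
( T ) and F
( F ) and F
( true ) and F
( true ) and ( E )
( true ) and ( T )
( true ) and ( F )
( true ) and ( r )

[E [T [T [F ( [E [T [F true]]] )]] and [F ( [E [T [F r]]] )]]]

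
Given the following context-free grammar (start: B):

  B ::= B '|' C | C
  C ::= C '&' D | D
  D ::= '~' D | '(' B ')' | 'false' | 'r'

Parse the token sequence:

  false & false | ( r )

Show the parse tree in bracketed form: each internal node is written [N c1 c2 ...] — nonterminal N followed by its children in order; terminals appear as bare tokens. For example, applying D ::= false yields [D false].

B
B | C
C | C
C & D | C
D & D | C
false & D | C
false & false | C
false & false | D
false & false | ( B )
false & false | ( C )
false & false | ( D )
false & false | ( r )

[B [B [C [C [D false]] & [D false]]] | [C [D ( [B [C [D r]]] )]]]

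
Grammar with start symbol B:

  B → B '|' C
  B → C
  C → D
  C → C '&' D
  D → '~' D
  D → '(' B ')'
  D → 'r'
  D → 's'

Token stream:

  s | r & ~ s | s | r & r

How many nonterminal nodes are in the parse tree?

17

[B [B [B [B [C [D s]]] | [C [C [D r]] & [D ~ [D s]]]] | [C [D s]]] | [C [C [D r]] & [D r]]]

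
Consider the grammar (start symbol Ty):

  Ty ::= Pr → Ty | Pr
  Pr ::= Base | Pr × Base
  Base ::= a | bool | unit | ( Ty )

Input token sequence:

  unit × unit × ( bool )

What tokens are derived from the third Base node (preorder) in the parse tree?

[Ty [Pr [Pr [Pr [Base unit]] × [Base unit]] × [Base ( [Ty [Pr [Base bool]]] )]]]

( bool )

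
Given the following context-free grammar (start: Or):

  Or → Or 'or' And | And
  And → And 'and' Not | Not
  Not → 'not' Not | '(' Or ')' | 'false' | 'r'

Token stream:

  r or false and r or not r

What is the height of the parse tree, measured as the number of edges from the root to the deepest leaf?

[Or [Or [Or [And [Not r]]] or [And [And [Not false]] and [Not r]]] or [And [Not not [Not r]]]]

5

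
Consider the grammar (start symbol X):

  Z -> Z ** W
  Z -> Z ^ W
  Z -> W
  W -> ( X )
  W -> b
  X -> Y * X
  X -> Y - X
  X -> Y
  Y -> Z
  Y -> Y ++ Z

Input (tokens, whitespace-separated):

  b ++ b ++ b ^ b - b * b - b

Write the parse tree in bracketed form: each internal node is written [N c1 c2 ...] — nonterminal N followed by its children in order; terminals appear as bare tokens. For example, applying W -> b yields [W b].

[X [Y [Y [Y [Z [W b]]] ++ [Z [W b]]] ++ [Z [Z [W b]] ^ [W b]]] - [X [Y [Z [W b]]] * [X [Y [Z [W b]]] - [X [Y [Z [W b]]]]]]]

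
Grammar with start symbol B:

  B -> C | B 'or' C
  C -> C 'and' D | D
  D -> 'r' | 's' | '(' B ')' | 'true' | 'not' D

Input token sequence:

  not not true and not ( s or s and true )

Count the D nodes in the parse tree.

[B [C [C [D not [D not [D true]]]] and [D not [D ( [B [B [C [D s]]] or [C [C [D s]] and [D true]]] )]]]]

8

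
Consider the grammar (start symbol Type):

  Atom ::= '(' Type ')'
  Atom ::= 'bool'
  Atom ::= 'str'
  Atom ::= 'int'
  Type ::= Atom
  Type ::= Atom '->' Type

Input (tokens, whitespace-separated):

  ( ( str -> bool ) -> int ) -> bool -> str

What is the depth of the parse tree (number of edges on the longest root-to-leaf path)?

7

[Type [Atom ( [Type [Atom ( [Type [Atom str] -> [Type [Atom bool]]] )] -> [Type [Atom int]]] )] -> [Type [Atom bool] -> [Type [Atom str]]]]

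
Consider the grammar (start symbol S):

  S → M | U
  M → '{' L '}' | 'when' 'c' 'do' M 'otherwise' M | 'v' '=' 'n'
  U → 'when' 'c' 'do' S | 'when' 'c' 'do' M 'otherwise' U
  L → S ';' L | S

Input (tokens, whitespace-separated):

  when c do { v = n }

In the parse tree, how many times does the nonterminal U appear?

[S [U when c do [S [M { [L [S [M v = n]]] }]]]]

1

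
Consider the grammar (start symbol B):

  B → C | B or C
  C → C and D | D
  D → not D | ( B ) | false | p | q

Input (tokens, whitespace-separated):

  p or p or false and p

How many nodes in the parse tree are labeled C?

[B [B [B [C [D p]]] or [C [D p]]] or [C [C [D false]] and [D p]]]

4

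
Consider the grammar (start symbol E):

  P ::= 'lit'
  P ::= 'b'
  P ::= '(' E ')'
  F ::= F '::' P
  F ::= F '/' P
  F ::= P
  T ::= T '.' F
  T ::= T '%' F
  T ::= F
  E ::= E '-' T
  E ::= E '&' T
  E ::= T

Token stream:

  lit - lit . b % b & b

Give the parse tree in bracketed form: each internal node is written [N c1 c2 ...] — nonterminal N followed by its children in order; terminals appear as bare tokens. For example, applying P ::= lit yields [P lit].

E
E & T
E - T & T
T - T & T
F - T & T
P - T & T
lit - T & T
lit - T % F & T
lit - T . F % F & T
lit - F . F % F & T
lit - P . F % F & T
lit - lit . F % F & T
lit - lit . P % F & T
lit - lit . b % F & T
lit - lit . b % P & T
lit - lit . b % b & T
lit - lit . b % b & F
lit - lit . b % b & P
lit - lit . b % b & b

[E [E [E [T [F [P lit]]]] - [T [T [T [F [P lit]]] . [F [P b]]] % [F [P b]]]] & [T [F [P b]]]]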